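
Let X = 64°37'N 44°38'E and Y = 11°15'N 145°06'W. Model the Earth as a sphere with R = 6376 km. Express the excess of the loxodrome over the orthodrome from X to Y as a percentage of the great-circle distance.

28.9%

Great circle: σ = 1.8112 rad → d_gc = Rσ = 11548.4 km
Rhumb: Δφ = -0.9314, Δλ = +2.9717, Δψ = -1.2931, q = Δφ/Δψ = 0.7203 → d_rh = R√(Δφ²+q²Δλ²) = 14884.0 km
Excess = (14884.0 − 11548.4) / 11548.4 = 3335.6 / 11548.4 = 28.88% ≈ 28.9%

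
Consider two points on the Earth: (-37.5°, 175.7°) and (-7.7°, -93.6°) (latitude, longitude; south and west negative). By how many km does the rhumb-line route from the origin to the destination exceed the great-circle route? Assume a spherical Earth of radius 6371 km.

Great circle: cos σ = sin φ₁ sin φ₂ + cos φ₁ cos φ₂ cos Δλ,  σ = 1.4988 rad → d_gc = 9548.7 km
Rhumb line: Δψ = +0.5722, q = Δφ/Δψ = 0.9090, d_rh = R√(Δφ²+q²Δλ²) = 9748.4 km
Excess = 9748.4 − 9548.7 = 199.7 ≈ 200 km

200 km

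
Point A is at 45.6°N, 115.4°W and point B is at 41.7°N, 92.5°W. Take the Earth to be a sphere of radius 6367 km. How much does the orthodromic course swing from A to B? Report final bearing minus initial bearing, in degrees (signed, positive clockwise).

+15.9°

Initial bearing θ₁ = atan2(sin Δλ cos φ₂, cos φ₁ sin φ₂ − sin φ₁ cos φ₂ cos Δλ) = 95.11°
Final bearing θ₂ = (initial bearing from the destination back to the start) + 180° = 111.03°
Δθ = θ₂ − θ₁ = +15.9°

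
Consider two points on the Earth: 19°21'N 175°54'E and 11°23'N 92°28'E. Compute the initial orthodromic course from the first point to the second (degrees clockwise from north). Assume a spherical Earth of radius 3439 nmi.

278.7°

N = sin Δλ·cos φ₂ = -0.9739;  D = cos φ₁ sin φ₂ − sin φ₁ cos φ₂ cos Δλ = +0.1491
initial course = atan2(N, D) = 278.70°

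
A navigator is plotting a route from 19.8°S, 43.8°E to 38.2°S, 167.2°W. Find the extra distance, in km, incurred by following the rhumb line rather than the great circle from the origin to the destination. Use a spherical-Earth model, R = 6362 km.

1733 km

Great circle: cos σ = sin φ₁ sin φ₂ + cos φ₁ cos φ₂ cos Δλ,  σ = 2.0090 rad → d_gc = 12781.2 km
Rhumb line: Δψ = -0.3698, q = Δφ/Δψ = 0.8685, d_rh = R√(Δφ²+q²Δλ²) = 14513.8 km
Excess = 14513.8 − 12781.2 = 1732.6 ≈ 1733 km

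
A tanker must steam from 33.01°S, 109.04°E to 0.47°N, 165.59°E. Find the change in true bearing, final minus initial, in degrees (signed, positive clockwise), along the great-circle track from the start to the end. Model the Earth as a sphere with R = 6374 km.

Initial bearing θ₁ = atan2(sin Δλ cos φ₂, cos φ₁ sin φ₂ − sin φ₁ cos φ₂ cos Δλ) = 69.79°
Final bearing θ₂ = (initial bearing from the destination back to the start) + 180° = 51.90°
Δθ = θ₂ − θ₁ = -17.9°

-17.9°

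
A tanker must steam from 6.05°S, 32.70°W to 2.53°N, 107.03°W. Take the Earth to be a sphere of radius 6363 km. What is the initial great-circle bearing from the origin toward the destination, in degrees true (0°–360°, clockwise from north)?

274.3°

N = sin Δλ·cos φ₂ = -0.9619;  D = cos φ₁ sin φ₂ − sin φ₁ cos φ₂ cos Δλ = +0.0723
initial course = atan2(N, D) = 274.30°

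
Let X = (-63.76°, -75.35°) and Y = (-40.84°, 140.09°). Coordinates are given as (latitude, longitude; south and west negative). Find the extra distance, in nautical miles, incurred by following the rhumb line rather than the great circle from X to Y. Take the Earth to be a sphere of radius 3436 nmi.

1024 nmi

Great circle: cos σ = sin φ₁ sin φ₂ + cos φ₁ cos φ₂ cos Δλ,  σ = 1.2513 rad → d_gc = 4299.63 nmi
Rhumb line: Δψ = +0.6742, q = Δφ/Δψ = 0.5933, d_rh = R√(Δφ²+q²Δλ²) = 5324.06 nmi
Excess = 5324.06 − 4299.63 = 1024.43 ≈ 1024 nmi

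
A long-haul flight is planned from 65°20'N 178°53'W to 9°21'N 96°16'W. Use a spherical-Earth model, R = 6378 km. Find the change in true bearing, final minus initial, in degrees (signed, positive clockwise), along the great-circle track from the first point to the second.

+62.2°

At departure: θ₁ = atan2(sin Δλ cos φ₂, cos φ₁ sin φ₂ − sin φ₁ cos φ₂ cos Δλ) = 92.77°
At arrival: θ₂ = atan2(sin Δλ cos φ₁, −cos φ₂ sin φ₁ + sin φ₂ cos φ₁ cos Δλ) = 155.01°
Δθ = θ₂ − θ₁ = +62.2°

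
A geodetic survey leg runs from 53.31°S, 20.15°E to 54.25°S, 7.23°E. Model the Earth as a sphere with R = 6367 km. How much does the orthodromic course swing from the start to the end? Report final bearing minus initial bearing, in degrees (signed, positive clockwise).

Initial bearing θ₁ = atan2(sin Δλ cos φ₂, cos φ₁ sin φ₂ − sin φ₁ cos φ₂ cos Δλ) = 257.79°
Final bearing θ₂ = (initial bearing from the destination back to the start) + 180° = 268.23°
Δθ = θ₂ − θ₁ = +10.4°

+10.4°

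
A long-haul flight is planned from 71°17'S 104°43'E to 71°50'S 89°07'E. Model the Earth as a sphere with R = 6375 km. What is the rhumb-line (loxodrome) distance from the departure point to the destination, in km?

Rhumb course C = atan2(Δλ, Δψ) with Δψ = ln[tan(π/4+φ₂/2)/tan(π/4+φ₁/2)] = -0.0303, Δλ = -0.2723 → C = 263.64°
d = R·|Δφ| / |cos C| = 6375·0.00960 / 0.11077 = 552 km

552 km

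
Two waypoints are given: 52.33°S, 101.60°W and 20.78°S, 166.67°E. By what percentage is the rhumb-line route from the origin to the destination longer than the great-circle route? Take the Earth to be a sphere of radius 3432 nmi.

Great circle: σ = 1.3041 rad → d_gc = Rσ = 4475.6 nmi
Rhumb: Δφ = +0.5507, Δλ = -1.6010, Δψ = +0.7046, q = Δφ/Δψ = 0.7815 → d_rh = R√(Δφ²+q²Δλ²) = 4691.3 nmi
Excess = (4691.3 − 4475.6) / 4475.6 = 215.7 / 4475.6 = 4.82% ≈ 4.8%

4.8%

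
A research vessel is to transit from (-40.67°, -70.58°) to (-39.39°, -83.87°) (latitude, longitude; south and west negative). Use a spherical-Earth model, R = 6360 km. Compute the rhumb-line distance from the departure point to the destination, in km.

Rhumb course C = atan2(Δλ, Δψ) with Δψ = ln[tan(π/4+φ₂/2)/tan(π/4+φ₁/2)] = +0.0292, Δλ = -0.2320 → C = 277.17°
d = R·|Δφ| / |cos C| = 6360·0.02234 / 0.12481 = 1138 km

1138 km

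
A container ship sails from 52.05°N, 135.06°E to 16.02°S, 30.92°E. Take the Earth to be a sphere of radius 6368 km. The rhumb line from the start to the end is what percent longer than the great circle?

Great circle: σ = 1.9412 rad → d_gc = Rσ = 12361.7 km
Rhumb: Δφ = -1.1880, Δλ = -1.8176, Δψ = -1.3509, q = Δφ/Δψ = 0.8794 → d_rh = R√(Δφ²+q²Δλ²) = 12682.7 km
Excess = (12682.7 − 12361.7) / 12361.7 = 321.0 / 12361.7 = 2.60% ≈ 2.6%

2.6%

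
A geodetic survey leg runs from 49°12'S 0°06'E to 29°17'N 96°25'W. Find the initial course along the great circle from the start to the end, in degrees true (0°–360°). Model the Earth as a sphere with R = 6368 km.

285.8°

N = sin Δλ·cos φ₂ = -0.8666;  D = cos φ₁ sin φ₂ − sin φ₁ cos φ₂ cos Δλ = +0.2447
initial course = atan2(N, D) = 285.77°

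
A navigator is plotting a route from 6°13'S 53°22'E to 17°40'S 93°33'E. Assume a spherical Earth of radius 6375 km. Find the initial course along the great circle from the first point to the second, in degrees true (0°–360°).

109.9°

N = sin Δλ·cos φ₂ = +0.6148;  D = cos φ₁ sin φ₂ − sin φ₁ cos φ₂ cos Δλ = -0.2229
initial course = atan2(N, D) = 109.93°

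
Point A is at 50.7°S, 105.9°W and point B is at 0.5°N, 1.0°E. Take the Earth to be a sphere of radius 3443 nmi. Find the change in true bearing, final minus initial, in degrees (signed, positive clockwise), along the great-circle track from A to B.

-64.8°

At departure: θ₁ = atan2(sin Δλ cos φ₂, cos φ₁ sin φ₂ − sin φ₁ cos φ₂ cos Δλ) = 102.92°
At arrival: θ₂ = atan2(sin Δλ cos φ₁, −cos φ₂ sin φ₁ + sin φ₂ cos φ₁ cos Δλ) = 38.12°
Δθ = θ₂ − θ₁ = -64.8°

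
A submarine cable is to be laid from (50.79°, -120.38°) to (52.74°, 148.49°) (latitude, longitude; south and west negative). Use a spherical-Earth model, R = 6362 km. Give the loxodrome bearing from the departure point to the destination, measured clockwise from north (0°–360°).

Δψ = ln[tan(π/4+φ₂/2)/tan(π/4+φ₁/2)] = +0.0550
Δλ = -1.5905 rad (taken the short way round)
course = atan2(Δλ, Δψ) = 271.98°

272.0°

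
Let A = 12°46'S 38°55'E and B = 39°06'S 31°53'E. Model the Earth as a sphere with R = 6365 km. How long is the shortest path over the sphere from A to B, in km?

3006 km

Haversine: a = sin²(Δφ/2)+cos φ₁ cos φ₂ sin²(Δλ/2) = 0.05473;  σ = 2·atan2(√a,√(1−a))
σ = 27.060° → d = Rσ = 6365·0.47228 = 3006 km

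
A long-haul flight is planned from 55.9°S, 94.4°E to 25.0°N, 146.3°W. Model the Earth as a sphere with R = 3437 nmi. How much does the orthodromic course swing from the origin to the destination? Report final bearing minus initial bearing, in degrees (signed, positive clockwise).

At departure: θ₁ = atan2(sin Δλ cos φ₂, cos φ₁ sin φ₂ − sin φ₁ cos φ₂ cos Δλ) = 99.36°
At arrival: θ₂ = atan2(sin Δλ cos φ₁, −cos φ₂ sin φ₁ + sin φ₂ cos φ₁ cos Δλ) = 37.62°
Δθ = θ₂ − θ₁ = -61.7°

-61.7°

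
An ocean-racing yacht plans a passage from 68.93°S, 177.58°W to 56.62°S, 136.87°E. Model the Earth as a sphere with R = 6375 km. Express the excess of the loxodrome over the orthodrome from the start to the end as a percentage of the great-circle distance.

Great circle: σ = 0.4085 rad → d_gc = Rσ = 2604.1 km
Rhumb: Δφ = +0.2149, Δλ = -0.7950, Δψ = +0.4776, q = Δφ/Δψ = 0.4498 → d_rh = R√(Δφ²+q²Δλ²) = 2659.7 km
Excess = (2659.7 − 2604.1) / 2604.1 = 55.6 / 2604.1 = 2.14% ≈ 2.1%

2.1%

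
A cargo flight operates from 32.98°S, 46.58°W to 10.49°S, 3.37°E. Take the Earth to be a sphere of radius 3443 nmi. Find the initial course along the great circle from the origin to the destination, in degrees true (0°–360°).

75.7°

θ = atan2( sin Δλ·cos φ₂ ,  cos φ₁ sin φ₂ − sin φ₁ cos φ₂ cos Δλ )
  = atan2(+0.7527, +0.1917) = 75.71°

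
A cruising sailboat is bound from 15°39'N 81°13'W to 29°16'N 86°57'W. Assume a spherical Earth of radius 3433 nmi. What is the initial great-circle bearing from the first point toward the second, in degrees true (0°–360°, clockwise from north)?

N = sin Δλ·cos φ₂ = -0.0871;  D = cos φ₁ sin φ₂ − sin φ₁ cos φ₂ cos Δλ = +0.2366
initial course = atan2(N, D) = 339.78°

339.8°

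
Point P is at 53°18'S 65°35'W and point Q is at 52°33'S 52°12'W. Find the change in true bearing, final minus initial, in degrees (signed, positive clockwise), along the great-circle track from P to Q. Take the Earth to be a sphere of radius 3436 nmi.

-10.7°

At departure: θ₁ = atan2(sin Δλ cos φ₂, cos φ₁ sin φ₂ − sin φ₁ cos φ₂ cos Δλ) = 90.06°
At arrival: θ₂ = atan2(sin Δλ cos φ₁, −cos φ₂ sin φ₁ + sin φ₂ cos φ₁ cos Δλ) = 79.37°
Δθ = θ₂ − θ₁ = -10.7°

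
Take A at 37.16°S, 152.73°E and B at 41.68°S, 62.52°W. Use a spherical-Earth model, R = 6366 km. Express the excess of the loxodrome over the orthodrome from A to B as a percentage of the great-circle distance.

17.9%

Great circle: σ = 1.6553 rad → d_gc = Rσ = 10537.7 km
Rhumb: Δφ = -0.0789, Δλ = +2.5264, Δψ = -0.1022, q = Δφ/Δψ = 0.7720 → d_rh = R√(Δφ²+q²Δλ²) = 12426.8 km
Excess = (12426.8 − 10537.7) / 10537.7 = 1889.1 / 10537.7 = 17.93% ≈ 17.9%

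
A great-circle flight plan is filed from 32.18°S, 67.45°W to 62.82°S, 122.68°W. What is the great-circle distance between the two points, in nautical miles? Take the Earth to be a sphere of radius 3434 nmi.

Haversine: a = sin²(Δφ/2)+cos φ₁ cos φ₂ sin²(Δλ/2) = 0.15287;  σ = 2·atan2(√a,√(1−a))
σ = 46.032° → d = Rσ = 3434·0.80342 = 2759 nmi

2759 nmi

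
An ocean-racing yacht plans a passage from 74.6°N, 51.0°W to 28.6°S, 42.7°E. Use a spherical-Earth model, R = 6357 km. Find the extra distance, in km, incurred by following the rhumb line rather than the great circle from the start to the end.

503 km

Great circle: cos σ = sin φ₁ sin φ₂ + cos φ₁ cos φ₂ cos Δλ,  σ = 2.0675 rad → d_gc = 13143.2 km
Rhumb line: Δψ = -2.5222, q = Δφ/Δψ = 0.7141, d_rh = R√(Δφ²+q²Δλ²) = 13646.3 km
Excess = 13646.3 − 13143.2 = 503.1 ≈ 503 km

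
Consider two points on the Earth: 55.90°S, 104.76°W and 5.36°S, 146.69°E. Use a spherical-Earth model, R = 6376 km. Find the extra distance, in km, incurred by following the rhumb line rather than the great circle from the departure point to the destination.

636 km

Great circle: cos σ = sin φ₁ sin φ₂ + cos φ₁ cos φ₂ cos Δλ,  σ = 1.6712 rad → d_gc = 10655.5 km
Rhumb line: Δψ = +1.0882, q = Δφ/Δψ = 0.8106, d_rh = R√(Δφ²+q²Δλ²) = 11291.6 km
Excess = 11291.6 − 10655.5 = 636.1 ≈ 636 km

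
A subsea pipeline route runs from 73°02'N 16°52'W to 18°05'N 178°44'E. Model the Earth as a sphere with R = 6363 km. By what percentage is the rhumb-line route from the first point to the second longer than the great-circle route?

28.9%

Great circle: σ = 1.5411 rad → d_gc = Rσ = 9805.9 km
Rhumb: Δφ = -0.9591, Δλ = -2.8693, Δψ = -1.5818, q = Δφ/Δψ = 0.6063 → d_rh = R√(Δφ²+q²Δλ²) = 12640.4 km
Excess = (12640.4 − 9805.9) / 9805.9 = 2834.5 / 9805.9 = 28.91% ≈ 28.9%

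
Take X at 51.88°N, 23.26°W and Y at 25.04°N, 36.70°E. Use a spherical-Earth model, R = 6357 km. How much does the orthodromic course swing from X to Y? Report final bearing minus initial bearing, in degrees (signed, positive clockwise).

+40.5°

At departure: θ₁ = atan2(sin Δλ cos φ₂, cos φ₁ sin φ₂ − sin φ₁ cos φ₂ cos Δλ) = 96.95°
At arrival: θ₂ = atan2(sin Δλ cos φ₁, −cos φ₂ sin φ₁ + sin φ₂ cos φ₁ cos Δλ) = 137.44°
Δθ = θ₂ − θ₁ = +40.5°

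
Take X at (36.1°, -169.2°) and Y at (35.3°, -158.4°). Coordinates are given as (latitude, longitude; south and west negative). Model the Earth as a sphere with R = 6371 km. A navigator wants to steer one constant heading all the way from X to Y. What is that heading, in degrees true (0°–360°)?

Δψ = ln[tan(π/4+φ₂/2)/tan(π/4+φ₁/2)] = -0.0172
Δλ = +0.1885 rad (taken the short way round)
course = atan2(Δλ, Δψ) = 95.21°

95.2°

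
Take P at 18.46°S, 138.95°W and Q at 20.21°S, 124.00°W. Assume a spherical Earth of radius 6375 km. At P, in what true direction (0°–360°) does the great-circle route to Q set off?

θ = atan2( sin Δλ·cos φ₂ ,  cos φ₁ sin φ₂ − sin φ₁ cos φ₂ cos Δλ )
  = atan2(+0.2421, -0.0406) = 99.52°

99.5°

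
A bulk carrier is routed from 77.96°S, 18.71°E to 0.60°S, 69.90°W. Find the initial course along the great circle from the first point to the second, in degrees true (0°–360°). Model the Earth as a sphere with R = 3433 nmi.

271.2°

N = sin Δλ·cos φ₂ = -0.9997;  D = cos φ₁ sin φ₂ − sin φ₁ cos φ₂ cos Δλ = +0.0215
initial course = atan2(N, D) = 271.23°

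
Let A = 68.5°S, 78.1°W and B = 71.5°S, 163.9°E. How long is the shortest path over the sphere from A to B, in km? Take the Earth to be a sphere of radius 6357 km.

3787 km

cos σ = sin φ₁ sin φ₂ + cos φ₁ cos φ₂ cos Δλ
      = sin(-68.50°)sin(-71.50°) + cos(-68.50°)cos(-71.50°)cos(-118.00°) = 0.8277
σ = 34.133° → d = Rσ = 6357·0.59573 = 3787 km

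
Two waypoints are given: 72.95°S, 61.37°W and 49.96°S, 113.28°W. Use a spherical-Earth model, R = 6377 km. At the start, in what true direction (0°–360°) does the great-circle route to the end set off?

287.0°

θ = atan2( sin Δλ·cos φ₂ ,  cos φ₁ sin φ₂ − sin φ₁ cos φ₂ cos Δλ )
  = atan2(-0.5063, +0.1549) = 287.02°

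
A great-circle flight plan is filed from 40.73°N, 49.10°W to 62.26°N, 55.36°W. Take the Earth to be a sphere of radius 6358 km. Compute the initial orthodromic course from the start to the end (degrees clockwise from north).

θ = atan2( sin Δλ·cos φ₂ ,  cos φ₁ sin φ₂ − sin φ₁ cos φ₂ cos Δλ )
  = atan2(-0.0508, +0.3688) = 352.16°

352.2°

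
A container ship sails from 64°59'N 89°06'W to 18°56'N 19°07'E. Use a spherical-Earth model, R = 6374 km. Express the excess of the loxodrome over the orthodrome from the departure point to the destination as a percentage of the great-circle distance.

Great circle: σ = 1.4010 rad → d_gc = Rσ = 8930.0 km
Rhumb: Δφ = -0.8037, Δλ = +1.8887, Δψ = -1.1691, q = Δφ/Δψ = 0.6875 → d_rh = R√(Δφ²+q²Δλ²) = 9733.4 km
Excess = (9733.4 − 8930.0) / 8930.0 = 803.4 / 8930.0 = 9.00% ≈ 9.0%

9.0%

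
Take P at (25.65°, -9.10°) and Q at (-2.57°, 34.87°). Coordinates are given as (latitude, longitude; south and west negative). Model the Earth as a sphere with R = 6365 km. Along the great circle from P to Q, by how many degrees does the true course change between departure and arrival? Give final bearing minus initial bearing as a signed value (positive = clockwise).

+9.5°

At departure: θ₁ = atan2(sin Δλ cos φ₂, cos φ₁ sin φ₂ − sin φ₁ cos φ₂ cos Δλ) = 116.89°
At arrival: θ₂ = atan2(sin Δλ cos φ₁, −cos φ₂ sin φ₁ + sin φ₂ cos φ₁ cos Δλ) = 126.41°
Δθ = θ₂ − θ₁ = +9.5°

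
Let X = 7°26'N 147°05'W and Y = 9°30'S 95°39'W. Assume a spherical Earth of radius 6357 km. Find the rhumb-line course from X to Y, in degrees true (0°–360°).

Meridional parts: M(φ₁)=+0.1301, M(φ₂)=-0.1666 → ΔM = -0.2967;  Δλ = +0.8977 rad
tan C = Δλ / ΔM = -3.0258 → C = 108.29°

108.3°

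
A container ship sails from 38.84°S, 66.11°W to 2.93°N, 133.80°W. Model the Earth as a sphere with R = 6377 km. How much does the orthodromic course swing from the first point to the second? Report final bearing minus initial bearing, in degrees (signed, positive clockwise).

+25.0°

Initial bearing θ₁ = atan2(sin Δλ cos φ₂, cos φ₁ sin φ₂ − sin φ₁ cos φ₂ cos Δλ) = 286.72°
Final bearing θ₂ = (initial bearing from the destination back to the start) + 180° = 311.67°
Δθ = θ₂ − θ₁ = +25.0°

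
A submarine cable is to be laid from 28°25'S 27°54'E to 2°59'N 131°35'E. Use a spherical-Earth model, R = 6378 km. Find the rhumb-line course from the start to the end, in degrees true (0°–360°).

72.5°

Δψ = ln[tan(π/4+φ₂/2)/tan(π/4+φ₁/2)] = +0.5697
Δλ = +1.8096 rad (taken the short way round)
course = atan2(Δλ, Δψ) = 72.52°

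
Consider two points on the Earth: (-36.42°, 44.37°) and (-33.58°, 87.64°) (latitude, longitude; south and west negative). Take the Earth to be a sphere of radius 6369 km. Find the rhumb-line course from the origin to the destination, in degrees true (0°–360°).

Meridional parts: M(φ₁)=-0.6834, M(φ₂)=-0.6228 → ΔM = +0.0605;  Δλ = +0.7552 rad
tan C = Δλ / ΔM = +12.4780 → C = 85.42°

85.4°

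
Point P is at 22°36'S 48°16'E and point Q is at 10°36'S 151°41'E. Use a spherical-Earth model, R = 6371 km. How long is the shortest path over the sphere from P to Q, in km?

Haversine: a = sin²(Δφ/2)+cos φ₁ cos φ₂ sin²(Δλ/2) = 0.56993;  σ = 2·atan2(√a,√(1−a))
σ = 98.040° → d = Rσ = 6371·1.71112 = 10902 km

10902 km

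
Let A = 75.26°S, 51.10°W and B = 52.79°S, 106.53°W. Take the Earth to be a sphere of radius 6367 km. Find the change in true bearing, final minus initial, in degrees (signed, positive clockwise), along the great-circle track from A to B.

Initial bearing θ₁ = atan2(sin Δλ cos φ₂, cos φ₁ sin φ₂ − sin φ₁ cos φ₂ cos Δλ) = 284.55°
Final bearing θ₂ = (initial bearing from the destination back to the start) + 180° = 335.97°
Δθ = θ₂ − θ₁ = +51.4°

+51.4°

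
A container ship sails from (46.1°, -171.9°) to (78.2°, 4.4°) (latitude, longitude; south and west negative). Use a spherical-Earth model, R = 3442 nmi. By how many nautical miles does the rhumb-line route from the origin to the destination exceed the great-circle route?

Great circle: cos σ = sin φ₁ sin φ₂ + cos φ₁ cos φ₂ cos Δλ,  σ = 0.9718 rad → d_gc = 3344.90 nmi
Rhumb line: Δψ = +1.3609, q = Δφ/Δψ = 0.4117, d_rh = R√(Δφ²+q²Δλ²) = 4767.39 nmi
Excess = 4767.39 − 3344.90 = 1422.49 ≈ 1422 nmi

1422 nmi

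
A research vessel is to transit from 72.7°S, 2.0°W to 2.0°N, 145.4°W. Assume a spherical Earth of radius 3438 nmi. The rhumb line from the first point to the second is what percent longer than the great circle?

16.1%

Great circle: σ = 1.8462 rad → d_gc = Rσ = 6347.2 nmi
Rhumb: Δφ = +1.3038, Δλ = -2.5028, Δψ = +1.9179, q = Δφ/Δψ = 0.6798 → d_rh = R√(Δφ²+q²Δλ²) = 7369.1 nmi
Excess = (7369.1 − 6347.2) / 6347.2 = 1021.9 / 6347.2 = 16.10% ≈ 16.1%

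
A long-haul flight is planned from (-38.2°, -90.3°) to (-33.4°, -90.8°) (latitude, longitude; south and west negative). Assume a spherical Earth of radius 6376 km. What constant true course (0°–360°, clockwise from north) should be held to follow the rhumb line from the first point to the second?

Δψ = ln[tan(π/4+φ₂/2)/tan(π/4+φ₁/2)] = +0.1034
Δλ = -0.0087 rad (taken the short way round)
course = atan2(Δλ, Δψ) = 355.17°

355.2°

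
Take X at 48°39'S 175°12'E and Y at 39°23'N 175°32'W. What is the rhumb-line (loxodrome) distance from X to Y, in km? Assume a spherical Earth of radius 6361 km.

Δψ = ln[tan(π/4+φ₂/2)/tan(π/4+φ₁/2)] = +1.7235;  Δφ = +1.5365 rad,  Δλ = +0.1617 rad
q = Δφ/Δψ = 0.8915
d = R·√(Δφ² + q²Δλ²) = 6361·1.54322 = 9816 km

9816 km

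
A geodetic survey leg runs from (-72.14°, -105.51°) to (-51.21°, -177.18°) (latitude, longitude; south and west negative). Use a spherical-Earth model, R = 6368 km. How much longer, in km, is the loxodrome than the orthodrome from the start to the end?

219 km

Great circle: cos σ = sin φ₁ sin φ₂ + cos φ₁ cos φ₂ cos Δλ,  σ = 0.6396 rad → d_gc = 4073.3 km
Rhumb line: Δψ = +0.8067, q = Δφ/Δψ = 0.4528, d_rh = R√(Δφ²+q²Δλ²) = 4292.1 km
Excess = 4292.1 − 4073.3 = 218.8 ≈ 219 km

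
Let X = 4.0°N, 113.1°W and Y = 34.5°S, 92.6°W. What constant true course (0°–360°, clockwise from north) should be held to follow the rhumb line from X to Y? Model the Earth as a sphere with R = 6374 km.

Δψ = ln[tan(π/4+φ₂/2)/tan(π/4+φ₁/2)] = -0.7121
Δλ = +0.3578 rad (taken the short way round)
course = atan2(Δλ, Δψ) = 153.32°

153.3°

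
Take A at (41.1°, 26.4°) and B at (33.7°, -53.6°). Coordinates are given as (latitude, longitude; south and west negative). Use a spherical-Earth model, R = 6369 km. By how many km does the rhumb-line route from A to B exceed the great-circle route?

Great circle: cos σ = sin φ₁ sin φ₂ + cos φ₁ cos φ₂ cos Δλ,  σ = 1.0774 rad → d_gc = 6862.1 km
Rhumb line: Δψ = -0.1628, q = Δφ/Δψ = 0.7932, d_rh = R√(Δφ²+q²Δλ²) = 7101.7 km
Excess = 7101.7 − 6862.1 = 239.6 ≈ 240 km

240 km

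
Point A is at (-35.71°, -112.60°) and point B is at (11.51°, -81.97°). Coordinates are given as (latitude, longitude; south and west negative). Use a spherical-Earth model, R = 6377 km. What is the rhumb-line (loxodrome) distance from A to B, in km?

Rhumb course C = atan2(Δλ, Δψ) with Δψ = ln[tan(π/4+φ₂/2)/tan(π/4+φ₁/2)] = +0.8703, Δλ = +0.5346 → C = 31.56°
d = R·|Δφ| / |cos C| = 6377·0.82414 / 0.85208 = 6168 km

6168 km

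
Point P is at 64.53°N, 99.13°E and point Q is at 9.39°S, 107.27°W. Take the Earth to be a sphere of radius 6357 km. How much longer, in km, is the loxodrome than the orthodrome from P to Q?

Great circle: cos σ = sin φ₁ sin φ₂ + cos φ₁ cos φ₂ cos Δλ,  σ = 2.1262 rad → d_gc = 13516.6 km
Rhumb line: Δψ = -1.6518, q = Δφ/Δψ = 0.7810, d_rh = R√(Δφ²+q²Δλ²) = 15634.3 km
Excess = 15634.3 − 13516.6 = 2117.7 ≈ 2118 km

2118 km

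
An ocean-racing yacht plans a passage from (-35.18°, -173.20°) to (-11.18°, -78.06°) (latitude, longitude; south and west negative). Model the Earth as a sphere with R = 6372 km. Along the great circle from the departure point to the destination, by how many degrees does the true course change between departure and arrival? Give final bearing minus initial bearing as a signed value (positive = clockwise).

Initial bearing θ₁ = atan2(sin Δλ cos φ₂, cos φ₁ sin φ₂ − sin φ₁ cos φ₂ cos Δλ) = 102.08°
Final bearing θ₂ = (initial bearing from the destination back to the start) + 180° = 54.56°
Δθ = θ₂ − θ₁ = -47.5°

-47.5°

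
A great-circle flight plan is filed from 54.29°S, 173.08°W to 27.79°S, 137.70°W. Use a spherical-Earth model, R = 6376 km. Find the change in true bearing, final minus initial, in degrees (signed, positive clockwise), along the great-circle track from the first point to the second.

-24.3°

Initial bearing θ₁ = atan2(sin Δλ cos φ₂, cos φ₁ sin φ₂ − sin φ₁ cos φ₂ cos Δλ) = 58.53°
Final bearing θ₂ = (initial bearing from the destination back to the start) + 180° = 34.24°
Δθ = θ₂ − θ₁ = -24.3°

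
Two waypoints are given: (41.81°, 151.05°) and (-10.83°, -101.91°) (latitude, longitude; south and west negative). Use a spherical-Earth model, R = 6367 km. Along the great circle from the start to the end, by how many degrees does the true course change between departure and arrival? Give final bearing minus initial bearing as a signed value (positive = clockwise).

Initial bearing θ₁ = atan2(sin Δλ cos φ₂, cos φ₁ sin φ₂ − sin φ₁ cos φ₂ cos Δλ) = 86.84°
Final bearing θ₂ = (initial bearing from the destination back to the start) + 180° = 130.74°
Δθ = θ₂ − θ₁ = +43.9°

+43.9°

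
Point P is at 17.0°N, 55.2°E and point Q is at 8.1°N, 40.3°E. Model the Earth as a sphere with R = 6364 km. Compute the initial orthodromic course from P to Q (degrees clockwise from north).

240.3°

θ = atan2( sin Δλ·cos φ₂ ,  cos φ₁ sin φ₂ − sin φ₁ cos φ₂ cos Δλ )
  = atan2(-0.2546, -0.1450) = 240.34°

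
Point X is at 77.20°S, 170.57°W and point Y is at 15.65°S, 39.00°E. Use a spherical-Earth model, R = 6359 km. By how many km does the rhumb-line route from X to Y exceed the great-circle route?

2112 km

Great circle: cos σ = sin φ₁ sin φ₂ + cos φ₁ cos φ₂ cos Δλ,  σ = 1.4932 rad → d_gc = 9495.3 km
Rhumb line: Δψ = +1.9112, q = Δφ/Δψ = 0.5621, d_rh = R√(Δφ²+q²Δλ²) = 11607.5 km
Excess = 11607.5 − 9495.3 = 2112.2 ≈ 2112 km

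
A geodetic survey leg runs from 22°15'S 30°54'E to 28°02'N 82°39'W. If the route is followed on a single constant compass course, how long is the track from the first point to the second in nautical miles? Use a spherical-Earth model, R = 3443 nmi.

7251 nmi

Rhumb course C = atan2(Δλ, Δψ) with Δψ = ln[tan(π/4+φ₂/2)/tan(π/4+φ₁/2)] = +0.9085, Δλ = -1.9818 → C = 294.63°
d = R·|Δφ| / |cos C| = 3443·0.87761 / 0.41673 = 7251 nmi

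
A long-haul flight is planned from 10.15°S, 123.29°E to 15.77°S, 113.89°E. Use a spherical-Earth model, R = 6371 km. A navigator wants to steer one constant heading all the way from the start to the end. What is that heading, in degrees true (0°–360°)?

238.5°

Δψ = ln[tan(π/4+φ₂/2)/tan(π/4+φ₁/2)] = -0.1007
Δλ = -0.1641 rad (taken the short way round)
course = atan2(Δλ, Δψ) = 238.46°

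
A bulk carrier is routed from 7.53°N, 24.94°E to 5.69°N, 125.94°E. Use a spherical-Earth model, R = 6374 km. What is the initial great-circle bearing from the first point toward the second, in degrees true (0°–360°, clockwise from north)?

82.8°

θ = atan2( sin Δλ·cos φ₂ ,  cos φ₁ sin φ₂ − sin φ₁ cos φ₂ cos Δλ )
  = atan2(+0.9768, +0.1232) = 82.81°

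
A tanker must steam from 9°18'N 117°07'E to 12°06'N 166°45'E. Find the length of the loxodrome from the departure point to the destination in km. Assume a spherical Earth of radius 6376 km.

5436 km

Rhumb course C = atan2(Δλ, Δψ) with Δψ = ln[tan(π/4+φ₂/2)/tan(π/4+φ₁/2)] = +0.0497, Δλ = +0.8663 → C = 86.71°
d = R·|Δφ| / |cos C| = 6376·0.04887 / 0.05732 = 5436 km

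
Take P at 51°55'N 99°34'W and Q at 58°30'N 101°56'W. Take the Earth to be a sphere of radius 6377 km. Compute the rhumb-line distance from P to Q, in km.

748 km

Δψ = ln[tan(π/4+φ₂/2)/tan(π/4+φ₁/2)] = +0.2019;  Δφ = +0.1149 rad,  Δλ = -0.0413 rad
q = Δφ/Δψ = 0.5690
d = R·√(Δφ² + q²Δλ²) = 6377·0.11728 = 748 km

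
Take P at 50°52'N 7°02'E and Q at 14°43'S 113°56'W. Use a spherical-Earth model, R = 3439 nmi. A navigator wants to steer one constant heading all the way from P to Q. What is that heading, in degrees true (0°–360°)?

238.5°

Meridional parts: M(φ₁)=+1.0344, M(φ₂)=-0.2597 → ΔM = -1.2942;  Δλ = -2.1113 rad
tan C = Δλ / ΔM = +1.6314 → C = 238.49°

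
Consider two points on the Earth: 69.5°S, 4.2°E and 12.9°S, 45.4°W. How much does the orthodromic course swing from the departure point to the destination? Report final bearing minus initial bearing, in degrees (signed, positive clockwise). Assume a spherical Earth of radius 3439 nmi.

At departure: θ₁ = atan2(sin Δλ cos φ₂, cos φ₁ sin φ₂ − sin φ₁ cos φ₂ cos Δλ) = 304.68°
At arrival: θ₂ = atan2(sin Δλ cos φ₁, −cos φ₂ sin φ₁ + sin φ₂ cos φ₁ cos Δλ) = 342.82°
Δθ = θ₂ − θ₁ = +38.1°

+38.1°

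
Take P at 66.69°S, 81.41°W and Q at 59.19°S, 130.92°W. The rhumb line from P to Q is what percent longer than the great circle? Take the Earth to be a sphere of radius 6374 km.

2.5%

Great circle: σ = 0.4018 rad → d_gc = Rσ = 2560.9 km
Rhumb: Δφ = +0.1309, Δλ = -0.8641, Δψ = +0.2895, q = Δφ/Δψ = 0.4521 → d_rh = R√(Δφ²+q²Δλ²) = 2626.1 km
Excess = (2626.1 − 2560.9) / 2560.9 = 65.2 / 2560.9 = 2.546% ≈ 2.5%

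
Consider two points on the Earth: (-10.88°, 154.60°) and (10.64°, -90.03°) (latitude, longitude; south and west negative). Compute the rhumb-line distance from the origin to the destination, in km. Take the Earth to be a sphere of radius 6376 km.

Rhumb course C = atan2(Δλ, Δψ) with Δψ = ln[tan(π/4+φ₂/2)/tan(π/4+φ₁/2)] = +0.3778, Δλ = +2.0136 → C = 79.37°
d = R·|Δφ| / |cos C| = 6376·0.37559 / 0.18442 = 12986 km

12986 km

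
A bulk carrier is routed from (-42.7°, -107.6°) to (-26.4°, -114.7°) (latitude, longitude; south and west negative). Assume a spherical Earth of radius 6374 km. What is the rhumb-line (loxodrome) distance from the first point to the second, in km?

Δψ = ln[tan(π/4+φ₂/2)/tan(π/4+φ₁/2)] = +0.3477;  Δφ = +0.2845 rad,  Δλ = -0.1239 rad
q = Δφ/Δψ = 0.8182
d = R·√(Δφ² + q²Δλ²) = 6374·0.30202 = 1925 km

1925 km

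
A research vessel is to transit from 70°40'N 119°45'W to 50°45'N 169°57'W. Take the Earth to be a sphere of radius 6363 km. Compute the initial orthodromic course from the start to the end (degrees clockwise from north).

255.5°

θ = atan2( sin Δλ·cos φ₂ ,  cos φ₁ sin φ₂ − sin φ₁ cos φ₂ cos Δλ )
  = atan2(-0.4861, -0.1258) = 255.49°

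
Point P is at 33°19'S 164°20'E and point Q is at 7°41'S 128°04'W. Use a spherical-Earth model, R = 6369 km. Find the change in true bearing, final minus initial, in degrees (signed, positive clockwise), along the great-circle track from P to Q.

At departure: θ₁ = atan2(sin Δλ cos φ₂, cos φ₁ sin φ₂ − sin φ₁ cos φ₂ cos Δλ) = 84.04°
At arrival: θ₂ = atan2(sin Δλ cos φ₁, −cos φ₂ sin φ₁ + sin φ₂ cos φ₁ cos Δλ) = 57.00°
Δθ = θ₂ − θ₁ = -27.0°

-27.0°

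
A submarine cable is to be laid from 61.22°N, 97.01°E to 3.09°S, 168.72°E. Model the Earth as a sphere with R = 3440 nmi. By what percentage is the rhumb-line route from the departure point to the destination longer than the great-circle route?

2.2%

Great circle: σ = 1.4670 rad → d_gc = Rσ = 5046.4 nmi
Rhumb: Δφ = -1.1224, Δλ = +1.2516, Δψ = -1.4143, q = Δφ/Δψ = 0.7936 → d_rh = R√(Δφ²+q²Δλ²) = 5155.9 nmi
Excess = (5155.9 − 5046.4) / 5046.4 = 109.5 / 5046.4 = 2.17% ≈ 2.2%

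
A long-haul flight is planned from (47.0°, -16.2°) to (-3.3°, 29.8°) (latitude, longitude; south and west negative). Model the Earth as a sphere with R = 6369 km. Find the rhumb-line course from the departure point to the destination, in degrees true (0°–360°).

Meridional parts: M(φ₁)=+0.9316, M(φ₂)=-0.0576 → ΔM = -0.9893;  Δλ = +0.8029 rad
tan C = Δλ / ΔM = -0.8116 → C = 140.94°

140.9°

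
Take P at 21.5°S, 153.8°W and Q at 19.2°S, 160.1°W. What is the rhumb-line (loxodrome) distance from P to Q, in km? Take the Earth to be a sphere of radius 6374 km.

705 km

Δψ = ln[tan(π/4+φ₂/2)/tan(π/4+φ₁/2)] = +0.0428;  Δφ = +0.0401 rad,  Δλ = -0.1100 rad
q = Δφ/Δψ = 0.9375
d = R·√(Δφ² + q²Δλ²) = 6374·0.11062 = 705 km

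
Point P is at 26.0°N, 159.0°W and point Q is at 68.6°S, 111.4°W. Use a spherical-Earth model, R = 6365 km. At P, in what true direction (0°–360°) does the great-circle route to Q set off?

164.1°

N = sin Δλ·cos φ₂ = +0.2694;  D = cos φ₁ sin φ₂ − sin φ₁ cos φ₂ cos Δλ = -0.9447
initial course = atan2(N, D) = 164.08°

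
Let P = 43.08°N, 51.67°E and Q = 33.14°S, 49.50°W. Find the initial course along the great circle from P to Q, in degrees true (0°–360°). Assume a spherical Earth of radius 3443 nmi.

250.6°

N = sin Δλ·cos φ₂ = -0.8215;  D = cos φ₁ sin φ₂ − sin φ₁ cos φ₂ cos Δλ = -0.2885
initial course = atan2(N, D) = 250.65°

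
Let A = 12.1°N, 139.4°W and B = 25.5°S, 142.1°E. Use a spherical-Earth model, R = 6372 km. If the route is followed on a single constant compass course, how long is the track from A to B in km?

9481 km

Rhumb course C = atan2(Δλ, Δψ) with Δψ = ln[tan(π/4+φ₂/2)/tan(π/4+φ₁/2)] = -0.6733, Δλ = -1.3701 → C = 243.83°
d = R·|Δφ| / |cos C| = 6372·0.65624 / 0.44105 = 9481 km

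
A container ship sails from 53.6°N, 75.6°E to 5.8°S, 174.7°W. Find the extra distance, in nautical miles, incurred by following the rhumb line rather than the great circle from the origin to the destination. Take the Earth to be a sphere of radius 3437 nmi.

280 nmi

Great circle: cos σ = sin φ₁ sin φ₂ + cos φ₁ cos φ₂ cos Δλ,  σ = 1.8550 rad → d_gc = 6375.50 nmi
Rhumb line: Δψ = -1.2138, q = Δφ/Δψ = 0.8541, d_rh = R√(Δφ²+q²Δλ²) = 6655.04 nmi
Excess = 6655.04 − 6375.50 = 279.54 ≈ 280 nmi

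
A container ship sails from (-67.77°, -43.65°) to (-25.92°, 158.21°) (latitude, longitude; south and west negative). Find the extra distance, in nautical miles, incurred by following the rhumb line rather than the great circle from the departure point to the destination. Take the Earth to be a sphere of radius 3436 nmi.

1392 nmi

Great circle: cos σ = sin φ₁ sin φ₂ + cos φ₁ cos φ₂ cos Δλ,  σ = 1.4819 rad → d_gc = 5091.7 nmi
Rhumb line: Δψ = +1.1586, q = Δφ/Δψ = 0.6304, d_rh = R√(Δφ²+q²Δλ²) = 6484.1 nmi
Excess = 6484.1 − 5091.7 = 1392.4 ≈ 1392 nmi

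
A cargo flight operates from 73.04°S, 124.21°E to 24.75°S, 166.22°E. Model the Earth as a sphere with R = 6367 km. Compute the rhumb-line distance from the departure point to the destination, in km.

Δψ = ln[tan(π/4+φ₂/2)/tan(π/4+φ₁/2)] = +1.4571;  Δφ = +0.8428 rad,  Δλ = +0.7332 rad
q = Δφ/Δψ = 0.5784
d = R·√(Δφ² + q²Δλ²) = 6367·0.94351 = 6007 km

6007 km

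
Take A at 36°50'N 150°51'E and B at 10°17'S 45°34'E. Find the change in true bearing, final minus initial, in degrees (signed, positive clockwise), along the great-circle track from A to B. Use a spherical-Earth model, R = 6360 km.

At departure: θ₁ = atan2(sin Δλ cos φ₂, cos φ₁ sin φ₂ − sin φ₁ cos φ₂ cos Δλ) = 270.76°
At arrival: θ₂ = atan2(sin Δλ cos φ₁, −cos φ₂ sin φ₁ + sin φ₂ cos φ₁ cos Δλ) = 234.43°
Δθ = θ₂ − θ₁ = -36.3°

-36.3°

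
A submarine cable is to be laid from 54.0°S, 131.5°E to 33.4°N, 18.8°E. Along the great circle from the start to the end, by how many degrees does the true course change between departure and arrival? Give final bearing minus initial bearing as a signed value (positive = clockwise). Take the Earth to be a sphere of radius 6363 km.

Initial bearing θ₁ = atan2(sin Δλ cos φ₂, cos φ₁ sin φ₂ − sin φ₁ cos φ₂ cos Δλ) = 274.67°
Final bearing θ₂ = (initial bearing from the destination back to the start) + 180° = 315.43°
Δθ = θ₂ − θ₁ = +40.8°

+40.8°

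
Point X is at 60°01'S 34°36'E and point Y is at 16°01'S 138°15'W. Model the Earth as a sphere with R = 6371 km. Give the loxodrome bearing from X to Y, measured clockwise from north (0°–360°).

288.9°

Δψ = ln[tan(π/4+φ₂/2)/tan(π/4+φ₁/2)] = +1.0343
Δλ = -3.0168 rad (taken the short way round)
course = atan2(Δλ, Δψ) = 288.92°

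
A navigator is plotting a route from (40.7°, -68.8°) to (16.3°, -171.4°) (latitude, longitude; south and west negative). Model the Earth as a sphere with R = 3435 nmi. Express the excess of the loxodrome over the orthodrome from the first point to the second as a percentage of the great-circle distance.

4.2%

Great circle: σ = 1.5465 rad → d_gc = Rσ = 5312.2 nmi
Rhumb: Δφ = -0.4259, Δλ = -1.7907, Δψ = -0.4905, q = Δφ/Δψ = 0.8682 → d_rh = R√(Δφ²+q²Δλ²) = 5536.8 nmi
Excess = (5536.8 − 5312.2) / 5312.2 = 224.6 / 5312.2 = 4.23% ≈ 4.2%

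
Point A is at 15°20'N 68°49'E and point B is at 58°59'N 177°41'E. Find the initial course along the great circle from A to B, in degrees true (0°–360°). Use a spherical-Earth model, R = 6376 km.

N = sin Δλ·cos φ₂ = +0.4876;  D = cos φ₁ sin φ₂ − sin φ₁ cos φ₂ cos Δλ = +0.8706
initial course = atan2(N, D) = 29.25°

29.3°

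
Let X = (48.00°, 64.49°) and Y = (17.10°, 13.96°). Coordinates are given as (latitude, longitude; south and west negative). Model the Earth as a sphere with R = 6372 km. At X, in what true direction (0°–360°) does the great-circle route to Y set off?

251.0°

N = sin Δλ·cos φ₂ = -0.7378;  D = cos φ₁ sin φ₂ − sin φ₁ cos φ₂ cos Δλ = -0.2548
initial course = atan2(N, D) = 250.95°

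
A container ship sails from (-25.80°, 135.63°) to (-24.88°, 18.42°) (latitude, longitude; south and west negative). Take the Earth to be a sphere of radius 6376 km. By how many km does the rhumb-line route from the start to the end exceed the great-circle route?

552 km

Great circle: cos σ = sin φ₁ sin φ₂ + cos φ₁ cos φ₂ cos Δλ,  σ = 1.7623 rad → d_gc = 11236.6 km
Rhumb line: Δψ = +0.0178, q = Δφ/Δψ = 0.9038, d_rh = R√(Δφ²+q²Δλ²) = 11788.7 km
Excess = 11788.7 − 11236.6 = 552.1 ≈ 552 km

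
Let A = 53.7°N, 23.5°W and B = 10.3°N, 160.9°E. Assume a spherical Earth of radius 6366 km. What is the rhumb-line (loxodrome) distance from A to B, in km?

16532 km

Δψ = ln[tan(π/4+φ₂/2)/tan(π/4+φ₁/2)] = -0.9346;  Δφ = -0.7575 rad,  Δλ = -3.0648 rad
q = Δφ/Δψ = 0.8105
d = R·√(Δφ² + q²Δλ²) = 6366·2.59699 = 16532 km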